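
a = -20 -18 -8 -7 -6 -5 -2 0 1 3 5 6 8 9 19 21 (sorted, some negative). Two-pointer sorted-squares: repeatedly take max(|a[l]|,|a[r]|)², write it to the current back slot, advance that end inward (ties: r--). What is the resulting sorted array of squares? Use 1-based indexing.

[0, 1, 4, 9, 25, 25, 36, 36, 49, 64, 64, 81, 324, 361, 400, 441]

l=1 r=16: |-20|<=|21| out[16]=441, r--
l=1 r=15: |-20|>|19| out[15]=400, l++
l=2 r=15: |-18|<=|19| out[14]=361, r--
l=2 r=14: |-18|>|9| out[13]=324, l++
l=3 r=14: |-8|<=|9| out[12]=81, r--
l=3 r=13: |-8|<=|8| out[11]=64, r--
l=3 r=12: |-8|>|6| out[10]=64, l++
l=4 r=12: |-7|>|6| out[9]=49, l++
l=5 r=12: |-6|<=|6| out[8]=36, r--
l=5 r=11: |-6|>|5| out[7]=36, l++
l=6 r=11: |-5|<=|5| out[6]=25, r--
l=6 r=10: |-5|>|3| out[5]=25, l++
l=7 r=10: |-2|<=|3| out[4]=9, r--
l=7 r=9: |-2|>|1| out[3]=4, l++
l=8 r=9: |0|<=|1| out[2]=1, r--
l=8 r=8: |0|<=|0| out[1]=0, r--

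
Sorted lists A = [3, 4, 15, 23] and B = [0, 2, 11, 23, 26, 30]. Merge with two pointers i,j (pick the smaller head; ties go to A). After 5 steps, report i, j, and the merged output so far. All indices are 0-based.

i=2, j=3, merged so far=[0, 2, 3, 4, 11]

[i=0,j=0] A[i]=3>B[j]=0 take 0 → j++
[i=0,j=1] A[i]=3>B[j]=2 take 2 → j++
[i=0,j=2] A[i]=3<=B[j]=11 take 3 → i++
[i=1,j=2] A[i]=4<=B[j]=11 take 4 → i++
[i=2,j=2] A[i]=15>B[j]=11 take 11 → j++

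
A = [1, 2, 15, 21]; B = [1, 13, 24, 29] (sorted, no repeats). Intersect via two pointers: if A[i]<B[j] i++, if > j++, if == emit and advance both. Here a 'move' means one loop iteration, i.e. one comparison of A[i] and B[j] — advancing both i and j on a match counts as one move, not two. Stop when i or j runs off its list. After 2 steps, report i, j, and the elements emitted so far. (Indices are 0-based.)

i=2, j=1, emitted=[1]

i=0 j=0: 1==1 emit, i++,j++
i=1 j=1: 2<13, i++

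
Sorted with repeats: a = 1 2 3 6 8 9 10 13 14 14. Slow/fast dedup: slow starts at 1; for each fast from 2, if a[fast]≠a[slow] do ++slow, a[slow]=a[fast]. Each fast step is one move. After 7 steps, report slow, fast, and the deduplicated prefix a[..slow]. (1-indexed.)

(s=1,f=2) a[fast]=2≠a[slow]=1 write a[2]=2 → slow++,fast++
(s=2,f=3) a[fast]=3≠a[slow]=2 write a[3]=3 → slow++,fast++
(s=3,f=4) a[fast]=6≠a[slow]=3 write a[4]=6 → slow++,fast++
(s=4,f=5) a[fast]=8≠a[slow]=6 write a[5]=8 → slow++,fast++
(s=5,f=6) a[fast]=9≠a[slow]=8 write a[6]=9 → slow++,fast++
(s=6,f=7) a[fast]=10≠a[slow]=9 write a[7]=10 → slow++,fast++
(s=7,f=8) a[fast]=13≠a[slow]=10 write a[8]=13 → slow++,fast++

slow=8, fast=9, prefix=[1, 2, 3, 6, 8, 9, 10, 13]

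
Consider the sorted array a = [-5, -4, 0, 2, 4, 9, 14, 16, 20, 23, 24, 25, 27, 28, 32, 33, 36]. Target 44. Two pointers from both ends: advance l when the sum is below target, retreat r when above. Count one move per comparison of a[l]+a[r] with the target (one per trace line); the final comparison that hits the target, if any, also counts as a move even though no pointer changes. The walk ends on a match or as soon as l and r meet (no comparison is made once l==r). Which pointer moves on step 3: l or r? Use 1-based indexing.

[1,17] -5+36=31 <44 → l++
[2,17] -4+36=32 <44 → l++
[3,17] 0+36=36 <44 → l++

l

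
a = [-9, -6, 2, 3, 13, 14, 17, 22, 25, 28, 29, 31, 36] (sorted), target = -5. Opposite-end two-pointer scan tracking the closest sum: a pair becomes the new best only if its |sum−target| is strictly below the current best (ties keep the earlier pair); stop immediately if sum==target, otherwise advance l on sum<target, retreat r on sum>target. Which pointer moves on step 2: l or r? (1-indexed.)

l=1 r=13: -9+36=27 d=32 *, r--
l=1 r=12: -9+31=22 d=27 *, r--

r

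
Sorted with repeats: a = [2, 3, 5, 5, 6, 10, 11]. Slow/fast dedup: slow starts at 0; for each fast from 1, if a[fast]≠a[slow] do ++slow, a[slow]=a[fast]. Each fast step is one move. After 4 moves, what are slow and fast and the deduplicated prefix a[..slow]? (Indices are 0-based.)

slow=3, fast=5, prefix=[2, 3, 5, 6]

slow=0 fast=1: a[fast]=3≠a[slow]=2 write a[1]=3, slow++,fast++
slow=1 fast=2: a[fast]=5≠a[slow]=3 write a[2]=5, slow++,fast++
slow=2 fast=3: a[fast]=5=a[slow] dup, fast++
slow=2 fast=4: a[fast]=6≠a[slow]=5 write a[3]=6, slow++,fast++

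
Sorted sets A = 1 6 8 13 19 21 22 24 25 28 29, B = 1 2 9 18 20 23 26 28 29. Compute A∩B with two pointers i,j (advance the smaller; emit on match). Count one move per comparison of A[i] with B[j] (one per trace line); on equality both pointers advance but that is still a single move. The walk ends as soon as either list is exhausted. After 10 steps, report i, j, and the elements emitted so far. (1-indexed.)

i=7, j=6, emitted=[1]

i=1 j=1: 1==1 emit, i++,j++
i=2 j=2: 6>2, j++
i=2 j=3: 6<9, i++
i=3 j=3: 8<9, i++
i=4 j=3: 13>9, j++
i=4 j=4: 13<18, i++
i=5 j=4: 19>18, j++
i=5 j=5: 19<20, i++
i=6 j=5: 21>20, j++
i=6 j=6: 21<23, i++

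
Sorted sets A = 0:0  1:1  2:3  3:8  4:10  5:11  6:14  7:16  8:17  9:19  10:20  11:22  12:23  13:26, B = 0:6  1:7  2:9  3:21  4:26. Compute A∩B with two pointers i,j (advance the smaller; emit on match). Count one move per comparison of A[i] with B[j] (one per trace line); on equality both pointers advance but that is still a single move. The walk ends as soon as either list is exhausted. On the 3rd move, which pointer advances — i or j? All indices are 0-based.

i

[i=0,j=0] 0<6 → i++
[i=1,j=0] 1<6 → i++
[i=2,j=0] 3<6 → i++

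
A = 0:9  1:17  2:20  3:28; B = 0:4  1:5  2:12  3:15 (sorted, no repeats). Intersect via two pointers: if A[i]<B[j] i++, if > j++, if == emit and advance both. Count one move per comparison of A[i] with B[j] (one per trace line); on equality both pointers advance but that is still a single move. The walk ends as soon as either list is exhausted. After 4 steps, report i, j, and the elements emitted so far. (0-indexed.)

i=0 j=0: 9>4, j++
i=0 j=1: 9>5, j++
i=0 j=2: 9<12, i++
i=1 j=2: 17>12, j++

i=1, j=3, emitted=[]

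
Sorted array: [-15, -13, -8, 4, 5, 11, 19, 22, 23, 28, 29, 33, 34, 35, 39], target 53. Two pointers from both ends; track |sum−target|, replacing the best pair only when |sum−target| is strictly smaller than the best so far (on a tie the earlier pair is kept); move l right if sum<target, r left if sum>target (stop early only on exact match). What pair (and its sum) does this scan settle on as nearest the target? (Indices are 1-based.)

pair (19, 34) with sum 53 (|Δ|=0)

[1,15] -15+39=24 d=29 * → l++
[2,15] -13+39=26 d=27 * → l++
[3,15] -8+39=31 d=22 * → l++
[4,15] 4+39=43 d=10 * → l++
[5,15] 5+39=44 d=9 * → l++
[6,15] 11+39=50 d=3 * → l++
[7,15] 19+39=58 d=5 → r--
[7,14] 19+35=54 d=1 * → r--
[7,13] 19+34=53 d=0 * → stop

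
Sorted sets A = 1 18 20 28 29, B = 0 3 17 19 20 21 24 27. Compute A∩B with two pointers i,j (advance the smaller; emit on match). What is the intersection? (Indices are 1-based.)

[i=1,j=1] 1>0 → j++
[i=1,j=2] 1<3 → i++
[i=2,j=2] 18>3 → j++
[i=2,j=3] 18>17 → j++
[i=2,j=4] 18<19 → i++
[i=3,j=4] 20>19 → j++
[i=3,j=5] 20==20 emit → i++,j++
[i=4,j=6] 28>21 → j++
[i=4,j=7] 28>24 → j++
[i=4,j=8] 28>27 → j++

intersection = [20]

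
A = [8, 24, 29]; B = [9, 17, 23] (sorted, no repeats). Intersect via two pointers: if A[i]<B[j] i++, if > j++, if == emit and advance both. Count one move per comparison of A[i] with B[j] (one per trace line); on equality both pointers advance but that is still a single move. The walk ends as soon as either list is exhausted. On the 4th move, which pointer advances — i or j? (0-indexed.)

[i=0,j=0] 8<9 → i++
[i=1,j=0] 24>9 → j++
[i=1,j=1] 24>17 → j++
[i=1,j=2] 24>23 → j++

j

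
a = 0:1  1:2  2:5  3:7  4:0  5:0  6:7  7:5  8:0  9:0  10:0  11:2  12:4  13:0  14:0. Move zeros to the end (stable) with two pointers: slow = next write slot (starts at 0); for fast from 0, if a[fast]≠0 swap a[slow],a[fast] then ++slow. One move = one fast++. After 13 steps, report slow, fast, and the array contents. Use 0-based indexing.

(s=0,f=0) a[fast]=1≠0 swap→a[0]=1 → slow++,fast++
(s=1,f=1) a[fast]=2≠0 swap→a[1]=2 → slow++,fast++
(s=2,f=2) a[fast]=5≠0 swap→a[2]=5 → slow++,fast++
(s=3,f=3) a[fast]=7≠0 swap→a[3]=7 → slow++,fast++
(s=4,f=4) a[fast]=0 → fast++
(s=4,f=5) a[fast]=0 → fast++
(s=4,f=6) a[fast]=7≠0 swap→a[4]=7 → slow++,fast++
(s=5,f=7) a[fast]=5≠0 swap→a[5]=5 → slow++,fast++
(s=6,f=8) a[fast]=0 → fast++
(s=6,f=9) a[fast]=0 → fast++
(s=6,f=10) a[fast]=0 → fast++
(s=6,f=11) a[fast]=2≠0 swap→a[6]=2 → slow++,fast++
(s=7,f=12) a[fast]=4≠0 swap→a[7]=4 → slow++,fast++

slow=8, fast=13, a=[1, 2, 5, 7, 7, 5, 2, 4, 0, 0, 0, 0, 0, 0, 0]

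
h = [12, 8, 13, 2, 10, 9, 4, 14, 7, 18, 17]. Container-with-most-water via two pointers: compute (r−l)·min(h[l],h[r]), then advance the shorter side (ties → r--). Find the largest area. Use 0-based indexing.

l=0 r=10: min(12,17)*10=120 best=120 *, l++
l=1 r=10: min(8,17)*9=72 best=120, l++
l=2 r=10: min(13,17)*8=104 best=120, l++
l=3 r=10: min(2,17)*7=14 best=120, l++
l=4 r=10: min(10,17)*6=60 best=120, l++
l=5 r=10: min(9,17)*5=45 best=120, l++
l=6 r=10: min(4,17)*4=16 best=120, l++
l=7 r=10: min(14,17)*3=42 best=120, l++
l=8 r=10: min(7,17)*2=14 best=120, l++
l=9 r=10: min(18,17)*1=17 best=120, r--

max area = 120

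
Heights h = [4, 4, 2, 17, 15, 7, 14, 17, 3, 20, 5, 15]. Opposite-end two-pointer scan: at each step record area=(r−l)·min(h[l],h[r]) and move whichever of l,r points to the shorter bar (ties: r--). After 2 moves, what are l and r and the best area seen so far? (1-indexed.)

l=1 r=12: min(4,15)*11=44 best=44 *, l++
l=2 r=12: min(4,15)*10=40 best=44, l++

l=3, r=12, best area=44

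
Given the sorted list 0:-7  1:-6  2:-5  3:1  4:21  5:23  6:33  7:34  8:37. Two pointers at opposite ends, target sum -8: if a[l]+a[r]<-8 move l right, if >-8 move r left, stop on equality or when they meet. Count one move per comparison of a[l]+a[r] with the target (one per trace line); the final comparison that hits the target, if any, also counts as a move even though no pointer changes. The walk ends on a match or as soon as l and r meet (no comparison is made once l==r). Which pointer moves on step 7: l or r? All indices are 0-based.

l

l=0 r=8: -7+37=30 >-8, r--
l=0 r=7: -7+34=27 >-8, r--
l=0 r=6: -7+33=26 >-8, r--
l=0 r=5: -7+23=16 >-8, r--
l=0 r=4: -7+21=14 >-8, r--
l=0 r=3: -7+1=-6 >-8, r--
l=0 r=2: -7+-5=-12 <-8, l++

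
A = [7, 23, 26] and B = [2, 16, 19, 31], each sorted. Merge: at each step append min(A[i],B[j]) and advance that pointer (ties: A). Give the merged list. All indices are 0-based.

[2, 7, 16, 19, 23, 26, 31]

[i=0,j=0] A[i]=7>B[j]=2 take 2 → j++
[i=0,j=1] A[i]=7<=B[j]=16 take 7 → i++
[i=1,j=1] A[i]=23>B[j]=16 take 16 → j++
[i=1,j=2] A[i]=23>B[j]=19 take 19 → j++
[i=1,j=3] A[i]=23<=B[j]=31 take 23 → i++
[i=2,j=3] A[i]=26<=B[j]=31 take 26 → i++
[i=3,j=3] A done, take B[j]=31 → j++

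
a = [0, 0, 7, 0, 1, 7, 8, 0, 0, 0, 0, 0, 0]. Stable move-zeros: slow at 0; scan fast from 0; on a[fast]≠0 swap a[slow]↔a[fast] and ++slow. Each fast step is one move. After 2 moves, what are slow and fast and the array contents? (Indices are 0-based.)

slow=0, fast=2, a=[0, 0, 7, 0, 1, 7, 8, 0, 0, 0, 0, 0, 0]

(s=0,f=0) a[fast]=0 → fast++
(s=0,f=1) a[fast]=0 → fast++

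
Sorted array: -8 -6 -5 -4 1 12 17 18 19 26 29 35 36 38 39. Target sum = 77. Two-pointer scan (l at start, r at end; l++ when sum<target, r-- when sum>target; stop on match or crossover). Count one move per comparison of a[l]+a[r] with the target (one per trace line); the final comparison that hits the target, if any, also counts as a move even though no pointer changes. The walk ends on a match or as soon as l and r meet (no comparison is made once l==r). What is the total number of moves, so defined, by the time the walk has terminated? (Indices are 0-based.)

14 moves

l=0 r=14: -8+39=31 <77, l++
l=1 r=14: -6+39=33 <77, l++
l=2 r=14: -5+39=34 <77, l++
l=3 r=14: -4+39=35 <77, l++
l=4 r=14: 1+39=40 <77, l++
l=5 r=14: 12+39=51 <77, l++
l=6 r=14: 17+39=56 <77, l++
l=7 r=14: 18+39=57 <77, l++
l=8 r=14: 19+39=58 <77, l++
l=9 r=14: 26+39=65 <77, l++
l=10 r=14: 29+39=68 <77, l++
l=11 r=14: 35+39=74 <77, l++
l=12 r=14: 36+39=75 <77, l++
l=13 r=14: 38+39=77, found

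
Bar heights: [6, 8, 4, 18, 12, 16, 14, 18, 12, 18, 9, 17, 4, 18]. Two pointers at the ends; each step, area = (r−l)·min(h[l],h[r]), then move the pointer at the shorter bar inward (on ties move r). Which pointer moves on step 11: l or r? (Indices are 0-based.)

[0,13] min(6,18)*13=78 best=78 * → l++
[1,13] min(8,18)*12=96 best=96 * → l++
[2,13] min(4,18)*11=44 best=96 → l++
[3,13] min(18,18)*10=180 best=180 * → r--
[3,12] min(18,4)*9=36 best=180 → r--
[3,11] min(18,17)*8=136 best=180 → r--
[3,10] min(18,9)*7=63 best=180 → r--
[3,9] min(18,18)*6=108 best=180 → r--
[3,8] min(18,12)*5=60 best=180 → r--
[3,7] min(18,18)*4=72 best=180 → r--
[3,6] min(18,14)*3=42 best=180 → r--

r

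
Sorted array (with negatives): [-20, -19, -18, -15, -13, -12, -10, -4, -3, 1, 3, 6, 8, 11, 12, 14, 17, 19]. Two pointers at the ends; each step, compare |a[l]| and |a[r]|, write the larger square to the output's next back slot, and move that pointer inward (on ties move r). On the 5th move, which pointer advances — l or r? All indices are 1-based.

r

l=1 r=18: |-20|>|19| out[18]=400, l++
l=2 r=18: |-19|<=|19| out[17]=361, r--
l=2 r=17: |-19|>|17| out[16]=361, l++
l=3 r=17: |-18|>|17| out[15]=324, l++
l=4 r=17: |-15|<=|17| out[14]=289, r--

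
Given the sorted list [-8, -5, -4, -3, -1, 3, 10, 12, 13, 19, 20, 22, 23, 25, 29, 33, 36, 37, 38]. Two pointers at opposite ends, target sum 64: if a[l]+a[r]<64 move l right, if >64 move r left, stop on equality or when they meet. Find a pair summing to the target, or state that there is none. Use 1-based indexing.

no pair

[1,19] -8+38=30 <64 → l++
[2,19] -5+38=33 <64 → l++
[3,19] -4+38=34 <64 → l++
[4,19] -3+38=35 <64 → l++
[5,19] -1+38=37 <64 → l++
[6,19] 3+38=41 <64 → l++
[7,19] 10+38=48 <64 → l++
[8,19] 12+38=50 <64 → l++
[9,19] 13+38=51 <64 → l++
[10,19] 19+38=57 <64 → l++
[11,19] 20+38=58 <64 → l++
[12,19] 22+38=60 <64 → l++
[13,19] 23+38=61 <64 → l++
[14,19] 25+38=63 <64 → l++
[15,19] 29+38=67 >64 → r--
[15,18] 29+37=66 >64 → r--
[15,17] 29+36=65 >64 → r--
[15,16] 29+33=62 <64 → l++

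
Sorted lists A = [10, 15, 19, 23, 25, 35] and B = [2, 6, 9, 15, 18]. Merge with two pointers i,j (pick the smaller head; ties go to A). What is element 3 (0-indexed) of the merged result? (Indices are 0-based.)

[i=0,j=0] A[i]=10>B[j]=2 take 2 → j++
[i=0,j=1] A[i]=10>B[j]=6 take 6 → j++
[i=0,j=2] A[i]=10>B[j]=9 take 9 → j++
[i=0,j=3] A[i]=10<=B[j]=15 take 10 → i++
[i=1,j=3] A[i]=15<=B[j]=15 take 15 → i++
[i=2,j=3] A[i]=19>B[j]=15 take 15 → j++
[i=2,j=4] A[i]=19>B[j]=18 take 18 → j++
[i=2,j=5] B done, take A[i]=19 → i++
[i=3,j=5] B done, take A[i]=23 → i++
[i=4,j=5] B done, take A[i]=25 → i++
[i=5,j=5] B done, take A[i]=35 → i++

merged[3] = 10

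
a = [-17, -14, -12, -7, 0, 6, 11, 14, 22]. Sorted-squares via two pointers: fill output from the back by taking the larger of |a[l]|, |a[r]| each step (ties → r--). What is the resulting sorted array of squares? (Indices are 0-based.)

[0,8] |-17|<=|22| out[8]=484 → r--
[0,7] |-17|>|14| out[7]=289 → l++
[1,7] |-14|<=|14| out[6]=196 → r--
[1,6] |-14|>|11| out[5]=196 → l++
[2,6] |-12|>|11| out[4]=144 → l++
[3,6] |-7|<=|11| out[3]=121 → r--
[3,5] |-7|>|6| out[2]=49 → l++
[4,5] |0|<=|6| out[1]=36 → r--
[4,4] |0|<=|0| out[0]=0 → r--

[0, 36, 49, 121, 144, 196, 196, 289, 484]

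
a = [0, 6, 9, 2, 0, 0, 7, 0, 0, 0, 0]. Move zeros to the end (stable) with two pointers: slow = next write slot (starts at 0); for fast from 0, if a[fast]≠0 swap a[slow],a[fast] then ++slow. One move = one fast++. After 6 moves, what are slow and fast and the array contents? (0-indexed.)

slow=3, fast=6, a=[6, 9, 2, 0, 0, 0, 7, 0, 0, 0, 0]

(s=0,f=0) a[fast]=0 → fast++
(s=0,f=1) a[fast]=6≠0 swap→a[0]=6 → slow++,fast++
(s=1,f=2) a[fast]=9≠0 swap→a[1]=9 → slow++,fast++
(s=2,f=3) a[fast]=2≠0 swap→a[2]=2 → slow++,fast++
(s=3,f=4) a[fast]=0 → fast++
(s=3,f=5) a[fast]=0 → fast++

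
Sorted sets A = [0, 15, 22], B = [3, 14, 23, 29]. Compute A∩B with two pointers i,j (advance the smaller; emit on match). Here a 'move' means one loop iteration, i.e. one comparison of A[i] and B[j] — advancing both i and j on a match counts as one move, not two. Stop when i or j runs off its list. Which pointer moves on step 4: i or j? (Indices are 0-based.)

i

[i=0,j=0] 0<3 → i++
[i=1,j=0] 15>3 → j++
[i=1,j=1] 15>14 → j++
[i=1,j=2] 15<23 → i++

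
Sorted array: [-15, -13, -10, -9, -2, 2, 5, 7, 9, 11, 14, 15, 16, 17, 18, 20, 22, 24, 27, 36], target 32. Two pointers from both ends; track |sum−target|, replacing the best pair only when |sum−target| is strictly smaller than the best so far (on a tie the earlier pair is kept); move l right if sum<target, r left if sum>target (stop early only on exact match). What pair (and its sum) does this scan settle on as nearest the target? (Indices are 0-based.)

pair (5, 27) with sum 32 (|Δ|=0)

[0,19] -15+36=21 d=11 * → l++
[1,19] -13+36=23 d=9 * → l++
[2,19] -10+36=26 d=6 * → l++
[3,19] -9+36=27 d=5 * → l++
[4,19] -2+36=34 d=2 * → r--
[4,18] -2+27=25 d=7 → l++
[5,18] 2+27=29 d=3 → l++
[6,18] 5+27=32 d=0 * → stop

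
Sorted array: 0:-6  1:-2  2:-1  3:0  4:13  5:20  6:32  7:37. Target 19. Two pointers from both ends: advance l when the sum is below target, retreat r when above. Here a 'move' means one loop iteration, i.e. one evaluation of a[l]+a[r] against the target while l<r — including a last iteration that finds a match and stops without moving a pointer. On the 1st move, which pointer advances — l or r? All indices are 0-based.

r

l=0 r=7: -6+37=31 >19, r--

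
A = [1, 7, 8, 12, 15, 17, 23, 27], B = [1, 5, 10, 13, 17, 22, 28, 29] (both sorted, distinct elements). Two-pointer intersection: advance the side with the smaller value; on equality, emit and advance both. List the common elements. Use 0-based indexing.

intersection = [1, 17]

i=0 j=0: 1==1 emit, i++,j++
i=1 j=1: 7>5, j++
i=1 j=2: 7<10, i++
i=2 j=2: 8<10, i++
i=3 j=2: 12>10, j++
i=3 j=3: 12<13, i++
i=4 j=3: 15>13, j++
i=4 j=4: 15<17, i++
i=5 j=4: 17==17 emit, i++,j++
i=6 j=5: 23>22, j++
i=6 j=6: 23<28, i++
i=7 j=6: 27<28, i++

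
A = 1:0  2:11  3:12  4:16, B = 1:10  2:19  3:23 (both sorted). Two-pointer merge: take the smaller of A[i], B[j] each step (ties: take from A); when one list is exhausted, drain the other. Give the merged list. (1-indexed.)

[0, 10, 11, 12, 16, 19, 23]

i=1 j=1: A[i]=0<=B[j]=10 take 0, i++
i=2 j=1: A[i]=11>B[j]=10 take 10, j++
i=2 j=2: A[i]=11<=B[j]=19 take 11, i++
i=3 j=2: A[i]=12<=B[j]=19 take 12, i++
i=4 j=2: A[i]=16<=B[j]=19 take 16, i++
i=5 j=2: A done, take B[j]=19, j++
i=5 j=3: A done, take B[j]=23, j++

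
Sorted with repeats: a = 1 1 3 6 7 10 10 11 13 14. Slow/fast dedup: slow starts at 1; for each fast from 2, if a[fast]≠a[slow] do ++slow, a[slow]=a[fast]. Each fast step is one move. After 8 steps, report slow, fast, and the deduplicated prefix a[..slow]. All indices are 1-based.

(s=1,f=2) a[fast]=1=a[slow] dup → fast++
(s=1,f=3) a[fast]=3≠a[slow]=1 write a[2]=3 → slow++,fast++
(s=2,f=4) a[fast]=6≠a[slow]=3 write a[3]=6 → slow++,fast++
(s=3,f=5) a[fast]=7≠a[slow]=6 write a[4]=7 → slow++,fast++
(s=4,f=6) a[fast]=10≠a[slow]=7 write a[5]=10 → slow++,fast++
(s=5,f=7) a[fast]=10=a[slow] dup → fast++
(s=5,f=8) a[fast]=11≠a[slow]=10 write a[6]=11 → slow++,fast++
(s=6,f=9) a[fast]=13≠a[slow]=11 write a[7]=13 → slow++,fast++

slow=7, fast=10, prefix=[1, 3, 6, 7, 10, 11, 13]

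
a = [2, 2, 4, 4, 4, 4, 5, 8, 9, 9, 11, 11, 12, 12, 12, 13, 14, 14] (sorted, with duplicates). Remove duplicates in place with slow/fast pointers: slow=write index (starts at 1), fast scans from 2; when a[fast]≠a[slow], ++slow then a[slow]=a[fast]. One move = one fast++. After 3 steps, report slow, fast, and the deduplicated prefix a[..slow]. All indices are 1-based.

slow=2, fast=5, prefix=[2, 4]

(s=1,f=2) a[fast]=2=a[slow] dup → fast++
(s=1,f=3) a[fast]=4≠a[slow]=2 write a[2]=4 → slow++,fast++
(s=2,f=4) a[fast]=4=a[slow] dup → fast++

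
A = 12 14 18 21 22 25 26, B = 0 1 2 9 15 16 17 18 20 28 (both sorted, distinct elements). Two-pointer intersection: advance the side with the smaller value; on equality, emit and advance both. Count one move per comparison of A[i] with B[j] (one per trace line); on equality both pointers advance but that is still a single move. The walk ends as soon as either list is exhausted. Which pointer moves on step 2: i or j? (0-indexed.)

i=0 j=0: 12>0, j++
i=0 j=1: 12>1, j++

j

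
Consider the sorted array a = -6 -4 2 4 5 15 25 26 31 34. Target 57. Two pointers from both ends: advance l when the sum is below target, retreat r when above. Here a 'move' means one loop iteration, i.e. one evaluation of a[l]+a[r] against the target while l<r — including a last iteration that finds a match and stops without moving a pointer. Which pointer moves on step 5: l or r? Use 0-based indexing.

[0,9] -6+34=28 <57 → l++
[1,9] -4+34=30 <57 → l++
[2,9] 2+34=36 <57 → l++
[3,9] 4+34=38 <57 → l++
[4,9] 5+34=39 <57 → l++

l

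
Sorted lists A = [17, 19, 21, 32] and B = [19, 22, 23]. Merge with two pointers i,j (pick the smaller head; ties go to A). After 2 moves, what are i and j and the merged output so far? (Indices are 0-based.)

i=0 j=0: A[i]=17<=B[j]=19 take 17, i++
i=1 j=0: A[i]=19<=B[j]=19 take 19, i++

i=2, j=0, merged so far=[17, 19]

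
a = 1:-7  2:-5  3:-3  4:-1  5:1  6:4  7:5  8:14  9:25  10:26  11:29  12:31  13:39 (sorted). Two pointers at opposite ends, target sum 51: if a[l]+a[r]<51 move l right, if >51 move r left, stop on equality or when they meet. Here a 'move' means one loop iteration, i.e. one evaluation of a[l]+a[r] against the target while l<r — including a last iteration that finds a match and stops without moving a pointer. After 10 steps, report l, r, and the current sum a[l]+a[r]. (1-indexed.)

l=9, r=11, sum=54

l=1 r=13: -7+39=32 <51, l++
l=2 r=13: -5+39=34 <51, l++
l=3 r=13: -3+39=36 <51, l++
l=4 r=13: -1+39=38 <51, l++
l=5 r=13: 1+39=40 <51, l++
l=6 r=13: 4+39=43 <51, l++
l=7 r=13: 5+39=44 <51, l++
l=8 r=13: 14+39=53 >51, r--
l=8 r=12: 14+31=45 <51, l++
l=9 r=12: 25+31=56 >51, r--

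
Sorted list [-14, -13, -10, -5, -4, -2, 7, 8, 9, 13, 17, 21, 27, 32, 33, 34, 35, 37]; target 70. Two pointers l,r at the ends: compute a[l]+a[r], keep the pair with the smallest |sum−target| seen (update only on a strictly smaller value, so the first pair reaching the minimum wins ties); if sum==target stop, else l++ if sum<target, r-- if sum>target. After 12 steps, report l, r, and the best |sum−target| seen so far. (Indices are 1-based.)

l=1 r=18: -14+37=23 d=47 *, l++
l=2 r=18: -13+37=24 d=46 *, l++
l=3 r=18: -10+37=27 d=43 *, l++
l=4 r=18: -5+37=32 d=38 *, l++
l=5 r=18: -4+37=33 d=37 *, l++
l=6 r=18: -2+37=35 d=35 *, l++
l=7 r=18: 7+37=44 d=26 *, l++
l=8 r=18: 8+37=45 d=25 *, l++
l=9 r=18: 9+37=46 d=24 *, l++
l=10 r=18: 13+37=50 d=20 *, l++
l=11 r=18: 17+37=54 d=16 *, l++
l=12 r=18: 21+37=58 d=12 *, l++

l=13, r=18, best |Δ|=12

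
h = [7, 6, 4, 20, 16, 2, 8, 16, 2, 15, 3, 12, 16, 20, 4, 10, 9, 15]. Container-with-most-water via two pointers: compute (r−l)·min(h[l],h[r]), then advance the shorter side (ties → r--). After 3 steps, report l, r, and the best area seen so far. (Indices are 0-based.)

[0,17] min(7,15)*17=119 best=119 * → l++
[1,17] min(6,15)*16=96 best=119 → l++
[2,17] min(4,15)*15=60 best=119 → l++

l=3, r=17, best area=119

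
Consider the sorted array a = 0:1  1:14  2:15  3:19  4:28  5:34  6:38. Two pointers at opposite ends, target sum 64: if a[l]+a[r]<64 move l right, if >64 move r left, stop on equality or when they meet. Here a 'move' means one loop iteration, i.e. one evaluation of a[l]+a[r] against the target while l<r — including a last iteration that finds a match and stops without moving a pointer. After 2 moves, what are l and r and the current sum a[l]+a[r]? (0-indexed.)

l=2, r=6, sum=53

[0,6] 1+38=39 <64 → l++
[1,6] 14+38=52 <64 → l++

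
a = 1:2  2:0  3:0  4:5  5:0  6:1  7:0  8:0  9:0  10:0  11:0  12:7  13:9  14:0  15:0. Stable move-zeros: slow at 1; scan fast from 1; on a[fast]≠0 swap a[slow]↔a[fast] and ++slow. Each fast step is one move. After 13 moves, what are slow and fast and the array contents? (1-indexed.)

slow=6, fast=14, a=[2, 5, 1, 7, 9, 0, 0, 0, 0, 0, 0, 0, 0, 0, 0]

slow=1 fast=1: a[fast]=2≠0 swap→a[1]=2, slow++,fast++
slow=2 fast=2: a[fast]=0, fast++
slow=2 fast=3: a[fast]=0, fast++
slow=2 fast=4: a[fast]=5≠0 swap→a[2]=5, slow++,fast++
slow=3 fast=5: a[fast]=0, fast++
slow=3 fast=6: a[fast]=1≠0 swap→a[3]=1, slow++,fast++
slow=4 fast=7: a[fast]=0, fast++
slow=4 fast=8: a[fast]=0, fast++
slow=4 fast=9: a[fast]=0, fast++
slow=4 fast=10: a[fast]=0, fast++
slow=4 fast=11: a[fast]=0, fast++
slow=4 fast=12: a[fast]=7≠0 swap→a[4]=7, slow++,fast++
slow=5 fast=13: a[fast]=9≠0 swap→a[5]=9, slow++,fast++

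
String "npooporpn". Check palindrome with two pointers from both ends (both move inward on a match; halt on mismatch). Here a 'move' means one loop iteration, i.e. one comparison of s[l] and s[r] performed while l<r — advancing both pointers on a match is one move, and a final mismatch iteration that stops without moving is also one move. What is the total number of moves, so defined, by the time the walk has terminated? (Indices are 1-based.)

3 moves

[1,9] 'n'=='n' → l++,r--
[2,8] 'p'=='p' → l++,r--
[3,7] 'o'!='r' → stop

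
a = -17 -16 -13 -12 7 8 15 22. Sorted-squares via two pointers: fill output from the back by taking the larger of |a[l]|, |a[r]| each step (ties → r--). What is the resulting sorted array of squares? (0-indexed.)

[49, 64, 144, 169, 225, 256, 289, 484]

[0,7] |-17|<=|22| out[7]=484 → r--
[0,6] |-17|>|15| out[6]=289 → l++
[1,6] |-16|>|15| out[5]=256 → l++
[2,6] |-13|<=|15| out[4]=225 → r--
[2,5] |-13|>|8| out[3]=169 → l++
[3,5] |-12|>|8| out[2]=144 → l++
[4,5] |7|<=|8| out[1]=64 → r--
[4,4] |7|<=|7| out[0]=49 → r--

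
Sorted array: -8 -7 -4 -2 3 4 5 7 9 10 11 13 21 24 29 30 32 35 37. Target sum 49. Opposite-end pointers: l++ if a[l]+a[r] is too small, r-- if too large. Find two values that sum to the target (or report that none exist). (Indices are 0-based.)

no pair

[0,18] -8+37=29 <49 → l++
[1,18] -7+37=30 <49 → l++
[2,18] -4+37=33 <49 → l++
[3,18] -2+37=35 <49 → l++
[4,18] 3+37=40 <49 → l++
[5,18] 4+37=41 <49 → l++
[6,18] 5+37=42 <49 → l++
[7,18] 7+37=44 <49 → l++
[8,18] 9+37=46 <49 → l++
[9,18] 10+37=47 <49 → l++
[10,18] 11+37=48 <49 → l++
[11,18] 13+37=50 >49 → r--
[11,17] 13+35=48 <49 → l++
[12,17] 21+35=56 >49 → r--
[12,16] 21+32=53 >49 → r--
[12,15] 21+30=51 >49 → r--
[12,14] 21+29=50 >49 → r--
[12,13] 21+24=45 <49 → l++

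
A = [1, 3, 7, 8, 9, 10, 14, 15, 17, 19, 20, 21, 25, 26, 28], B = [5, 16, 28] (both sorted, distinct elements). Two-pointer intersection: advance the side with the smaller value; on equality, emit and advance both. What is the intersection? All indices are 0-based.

[i=0,j=0] 1<5 → i++
[i=1,j=0] 3<5 → i++
[i=2,j=0] 7>5 → j++
[i=2,j=1] 7<16 → i++
[i=3,j=1] 8<16 → i++
[i=4,j=1] 9<16 → i++
[i=5,j=1] 10<16 → i++
[i=6,j=1] 14<16 → i++
[i=7,j=1] 15<16 → i++
[i=8,j=1] 17>16 → j++
[i=8,j=2] 17<28 → i++
[i=9,j=2] 19<28 → i++
[i=10,j=2] 20<28 → i++
[i=11,j=2] 21<28 → i++
[i=12,j=2] 25<28 → i++
[i=13,j=2] 26<28 → i++
[i=14,j=2] 28==28 emit → i++,j++

intersection = [28]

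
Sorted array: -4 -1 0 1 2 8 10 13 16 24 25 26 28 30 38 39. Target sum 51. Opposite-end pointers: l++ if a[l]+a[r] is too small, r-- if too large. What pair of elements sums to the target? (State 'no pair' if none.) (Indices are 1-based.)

(13, 38)

[1,16] -4+39=35 <51 → l++
[2,16] -1+39=38 <51 → l++
[3,16] 0+39=39 <51 → l++
[4,16] 1+39=40 <51 → l++
[5,16] 2+39=41 <51 → l++
[6,16] 8+39=47 <51 → l++
[7,16] 10+39=49 <51 → l++
[8,16] 13+39=52 >51 → r--
[8,15] 13+38=51 → found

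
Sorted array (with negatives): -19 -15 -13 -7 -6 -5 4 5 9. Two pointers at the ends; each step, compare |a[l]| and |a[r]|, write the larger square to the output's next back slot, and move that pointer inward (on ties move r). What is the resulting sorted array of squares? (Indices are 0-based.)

[16, 25, 25, 36, 49, 81, 169, 225, 361]

[0,8] |-19|>|9| out[8]=361 → l++
[1,8] |-15|>|9| out[7]=225 → l++
[2,8] |-13|>|9| out[6]=169 → l++
[3,8] |-7|<=|9| out[5]=81 → r--
[3,7] |-7|>|5| out[4]=49 → l++
[4,7] |-6|>|5| out[3]=36 → l++
[5,7] |-5|<=|5| out[2]=25 → r--
[5,6] |-5|>|4| out[1]=25 → l++
[6,6] |4|<=|4| out[0]=16 → r--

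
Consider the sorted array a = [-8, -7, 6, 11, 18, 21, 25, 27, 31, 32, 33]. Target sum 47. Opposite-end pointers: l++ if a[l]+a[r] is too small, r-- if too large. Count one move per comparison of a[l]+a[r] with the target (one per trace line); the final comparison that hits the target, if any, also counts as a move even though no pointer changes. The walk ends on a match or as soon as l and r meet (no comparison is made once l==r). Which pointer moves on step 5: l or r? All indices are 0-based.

l=0 r=10: -8+33=25 <47, l++
l=1 r=10: -7+33=26 <47, l++
l=2 r=10: 6+33=39 <47, l++
l=3 r=10: 11+33=44 <47, l++
l=4 r=10: 18+33=51 >47, r--

r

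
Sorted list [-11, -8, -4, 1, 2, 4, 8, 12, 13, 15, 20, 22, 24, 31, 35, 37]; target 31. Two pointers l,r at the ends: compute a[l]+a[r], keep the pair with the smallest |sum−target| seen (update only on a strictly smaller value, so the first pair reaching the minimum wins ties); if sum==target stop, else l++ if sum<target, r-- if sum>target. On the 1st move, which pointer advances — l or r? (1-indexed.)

[1,16] -11+37=26 d=5 * → l++

l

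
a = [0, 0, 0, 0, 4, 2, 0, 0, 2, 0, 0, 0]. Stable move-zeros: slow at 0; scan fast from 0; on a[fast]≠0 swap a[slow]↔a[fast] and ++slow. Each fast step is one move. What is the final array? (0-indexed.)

(s=0,f=0) a[fast]=0 → fast++
(s=0,f=1) a[fast]=0 → fast++
(s=0,f=2) a[fast]=0 → fast++
(s=0,f=3) a[fast]=0 → fast++
(s=0,f=4) a[fast]=4≠0 swap→a[0]=4 → slow++,fast++
(s=1,f=5) a[fast]=2≠0 swap→a[1]=2 → slow++,fast++
(s=2,f=6) a[fast]=0 → fast++
(s=2,f=7) a[fast]=0 → fast++
(s=2,f=8) a[fast]=2≠0 swap→a[2]=2 → slow++,fast++
(s=3,f=9) a[fast]=0 → fast++
(s=3,f=10) a[fast]=0 → fast++
(s=3,f=11) a[fast]=0 → fast++

[4, 2, 2, 0, 0, 0, 0, 0, 0, 0, 0, 0]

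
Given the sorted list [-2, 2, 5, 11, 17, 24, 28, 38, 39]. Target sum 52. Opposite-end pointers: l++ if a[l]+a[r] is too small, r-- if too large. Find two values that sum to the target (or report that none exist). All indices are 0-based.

[0,8] -2+39=37 <52 → l++
[1,8] 2+39=41 <52 → l++
[2,8] 5+39=44 <52 → l++
[3,8] 11+39=50 <52 → l++
[4,8] 17+39=56 >52 → r--
[4,7] 17+38=55 >52 → r--
[4,6] 17+28=45 <52 → l++
[5,6] 24+28=52 → found

(24, 28)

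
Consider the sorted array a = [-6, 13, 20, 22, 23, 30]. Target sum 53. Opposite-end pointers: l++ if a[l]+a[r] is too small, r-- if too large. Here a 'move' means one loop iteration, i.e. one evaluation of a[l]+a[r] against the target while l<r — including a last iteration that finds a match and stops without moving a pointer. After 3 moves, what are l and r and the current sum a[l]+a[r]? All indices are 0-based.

[0,5] -6+30=24 <53 → l++
[1,5] 13+30=43 <53 → l++
[2,5] 20+30=50 <53 → l++

l=3, r=5, sum=52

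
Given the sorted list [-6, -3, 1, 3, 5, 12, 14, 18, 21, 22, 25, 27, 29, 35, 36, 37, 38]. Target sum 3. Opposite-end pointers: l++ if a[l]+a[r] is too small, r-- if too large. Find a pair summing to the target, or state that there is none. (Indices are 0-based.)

l=0 r=16: -6+38=32 >3, r--
l=0 r=15: -6+37=31 >3, r--
l=0 r=14: -6+36=30 >3, r--
l=0 r=13: -6+35=29 >3, r--
l=0 r=12: -6+29=23 >3, r--
l=0 r=11: -6+27=21 >3, r--
l=0 r=10: -6+25=19 >3, r--
l=0 r=9: -6+22=16 >3, r--
l=0 r=8: -6+21=15 >3, r--
l=0 r=7: -6+18=12 >3, r--
l=0 r=6: -6+14=8 >3, r--
l=0 r=5: -6+12=6 >3, r--
l=0 r=4: -6+5=-1 <3, l++
l=1 r=4: -3+5=2 <3, l++
l=2 r=4: 1+5=6 >3, r--
l=2 r=3: 1+3=4 >3, r--

no pair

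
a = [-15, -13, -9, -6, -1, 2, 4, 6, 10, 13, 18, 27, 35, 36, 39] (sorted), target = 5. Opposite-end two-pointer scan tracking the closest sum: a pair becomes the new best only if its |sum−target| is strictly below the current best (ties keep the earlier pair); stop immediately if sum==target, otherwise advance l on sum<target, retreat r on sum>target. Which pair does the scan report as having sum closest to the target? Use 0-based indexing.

l=0 r=14: -15+39=24 d=19 *, r--
l=0 r=13: -15+36=21 d=16 *, r--
l=0 r=12: -15+35=20 d=15 *, r--
l=0 r=11: -15+27=12 d=7 *, r--
l=0 r=10: -15+18=3 d=2 *, l++
l=1 r=10: -13+18=5 d=0 *, stop

pair (-13, 18) with sum 5 (|Δ|=0)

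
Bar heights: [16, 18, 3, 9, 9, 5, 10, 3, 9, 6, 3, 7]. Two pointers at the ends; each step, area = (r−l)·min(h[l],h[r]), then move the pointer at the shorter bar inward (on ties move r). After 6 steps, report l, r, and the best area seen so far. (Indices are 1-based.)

l=1, r=6, best area=77

[1,12] min(16,7)*11=77 best=77 * → r--
[1,11] min(16,3)*10=30 best=77 → r--
[1,10] min(16,6)*9=54 best=77 → r--
[1,9] min(16,9)*8=72 best=77 → r--
[1,8] min(16,3)*7=21 best=77 → r--
[1,7] min(16,10)*6=60 best=77 → r--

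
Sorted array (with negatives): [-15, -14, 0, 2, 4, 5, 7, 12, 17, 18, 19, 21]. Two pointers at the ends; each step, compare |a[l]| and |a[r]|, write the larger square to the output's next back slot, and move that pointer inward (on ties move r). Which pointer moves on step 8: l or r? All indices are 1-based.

r

l=1 r=12: |-15|<=|21| out[12]=441, r--
l=1 r=11: |-15|<=|19| out[11]=361, r--
l=1 r=10: |-15|<=|18| out[10]=324, r--
l=1 r=9: |-15|<=|17| out[9]=289, r--
l=1 r=8: |-15|>|12| out[8]=225, l++
l=2 r=8: |-14|>|12| out[7]=196, l++
l=3 r=8: |0|<=|12| out[6]=144, r--
l=3 r=7: |0|<=|7| out[5]=49, r--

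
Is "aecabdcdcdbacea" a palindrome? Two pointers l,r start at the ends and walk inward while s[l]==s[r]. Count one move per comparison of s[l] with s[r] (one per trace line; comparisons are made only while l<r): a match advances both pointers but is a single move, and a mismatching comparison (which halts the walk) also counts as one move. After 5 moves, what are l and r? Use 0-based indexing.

l=5, r=9

l=0 r=14: 'a'=='a', l++,r--
l=1 r=13: 'e'=='e', l++,r--
l=2 r=12: 'c'=='c', l++,r--
l=3 r=11: 'a'=='a', l++,r--
l=4 r=10: 'b'=='b', l++,r--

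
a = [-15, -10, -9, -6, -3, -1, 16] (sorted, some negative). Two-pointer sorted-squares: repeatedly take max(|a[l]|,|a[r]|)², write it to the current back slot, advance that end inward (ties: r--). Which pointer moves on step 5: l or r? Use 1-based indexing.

l

[1,7] |-15|<=|16| out[7]=256 → r--
[1,6] |-15|>|-1| out[6]=225 → l++
[2,6] |-10|>|-1| out[5]=100 → l++
[3,6] |-9|>|-1| out[4]=81 → l++
[4,6] |-6|>|-1| out[3]=36 → l++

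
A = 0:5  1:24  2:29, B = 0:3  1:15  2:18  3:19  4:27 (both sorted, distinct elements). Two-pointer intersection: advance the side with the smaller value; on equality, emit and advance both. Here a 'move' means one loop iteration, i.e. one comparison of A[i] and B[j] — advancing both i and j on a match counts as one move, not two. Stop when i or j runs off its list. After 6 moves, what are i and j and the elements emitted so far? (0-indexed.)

i=0 j=0: 5>3, j++
i=0 j=1: 5<15, i++
i=1 j=1: 24>15, j++
i=1 j=2: 24>18, j++
i=1 j=3: 24>19, j++
i=1 j=4: 24<27, i++

i=2, j=4, emitted=[]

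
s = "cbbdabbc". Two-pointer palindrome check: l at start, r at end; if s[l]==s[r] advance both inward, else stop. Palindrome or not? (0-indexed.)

not a palindrome (mismatch at 3,4)

[0,7] 'c'=='c' → l++,r--
[1,6] 'b'=='b' → l++,r--
[2,5] 'b'=='b' → l++,r--
[3,4] 'd'!='a' → stop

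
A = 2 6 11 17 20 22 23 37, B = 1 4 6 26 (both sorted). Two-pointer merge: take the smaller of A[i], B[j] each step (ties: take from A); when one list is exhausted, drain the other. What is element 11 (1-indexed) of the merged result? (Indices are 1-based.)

merged[11] = 26

i=1 j=1: A[i]=2>B[j]=1 take 1, j++
i=1 j=2: A[i]=2<=B[j]=4 take 2, i++
i=2 j=2: A[i]=6>B[j]=4 take 4, j++
i=2 j=3: A[i]=6<=B[j]=6 take 6, i++
i=3 j=3: A[i]=11>B[j]=6 take 6, j++
i=3 j=4: A[i]=11<=B[j]=26 take 11, i++
i=4 j=4: A[i]=17<=B[j]=26 take 17, i++
i=5 j=4: A[i]=20<=B[j]=26 take 20, i++
i=6 j=4: A[i]=22<=B[j]=26 take 22, i++
i=7 j=4: A[i]=23<=B[j]=26 take 23, i++
i=8 j=4: A[i]=37>B[j]=26 take 26, j++
i=8 j=5: B done, take A[i]=37, i++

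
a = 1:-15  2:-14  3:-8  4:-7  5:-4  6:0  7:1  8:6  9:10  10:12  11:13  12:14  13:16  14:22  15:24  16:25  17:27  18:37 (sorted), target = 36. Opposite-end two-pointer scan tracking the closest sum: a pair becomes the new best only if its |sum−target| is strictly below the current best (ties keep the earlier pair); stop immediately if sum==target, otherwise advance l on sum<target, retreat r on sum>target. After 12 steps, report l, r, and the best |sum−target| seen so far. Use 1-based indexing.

[1,18] -15+37=22 d=14 * → l++
[2,18] -14+37=23 d=13 * → l++
[3,18] -8+37=29 d=7 * → l++
[4,18] -7+37=30 d=6 * → l++
[5,18] -4+37=33 d=3 * → l++
[6,18] 0+37=37 d=1 * → r--
[6,17] 0+27=27 d=9 → l++
[7,17] 1+27=28 d=8 → l++
[8,17] 6+27=33 d=3 → l++
[9,17] 10+27=37 d=1 → r--
[9,16] 10+25=35 d=1 → l++
[10,16] 12+25=37 d=1 → r--

l=10, r=15, best |Δ|=1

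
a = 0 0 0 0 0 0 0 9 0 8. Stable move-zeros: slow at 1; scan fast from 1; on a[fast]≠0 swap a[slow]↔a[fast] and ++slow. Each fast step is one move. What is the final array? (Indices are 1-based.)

[9, 8, 0, 0, 0, 0, 0, 0, 0, 0]

(s=1,f=1) a[fast]=0 → fast++
(s=1,f=2) a[fast]=0 → fast++
(s=1,f=3) a[fast]=0 → fast++
(s=1,f=4) a[fast]=0 → fast++
(s=1,f=5) a[fast]=0 → fast++
(s=1,f=6) a[fast]=0 → fast++
(s=1,f=7) a[fast]=0 → fast++
(s=1,f=8) a[fast]=9≠0 swap→a[1]=9 → slow++,fast++
(s=2,f=9) a[fast]=0 → fast++
(s=2,f=10) a[fast]=8≠0 swap→a[2]=8 → slow++,fast++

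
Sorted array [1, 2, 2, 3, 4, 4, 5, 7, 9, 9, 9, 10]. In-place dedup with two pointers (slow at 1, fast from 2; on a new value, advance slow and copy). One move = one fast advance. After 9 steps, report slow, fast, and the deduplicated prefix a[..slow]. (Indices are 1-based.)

slow=7, fast=11, prefix=[1, 2, 3, 4, 5, 7, 9]

(s=1,f=2) a[fast]=2≠a[slow]=1 write a[2]=2 → slow++,fast++
(s=2,f=3) a[fast]=2=a[slow] dup → fast++
(s=2,f=4) a[fast]=3≠a[slow]=2 write a[3]=3 → slow++,fast++
(s=3,f=5) a[fast]=4≠a[slow]=3 write a[4]=4 → slow++,fast++
(s=4,f=6) a[fast]=4=a[slow] dup → fast++
(s=4,f=7) a[fast]=5≠a[slow]=4 write a[5]=5 → slow++,fast++
(s=5,f=8) a[fast]=7≠a[slow]=5 write a[6]=7 → slow++,fast++
(s=6,f=9) a[fast]=9≠a[slow]=7 write a[7]=9 → slow++,fast++
(s=7,f=10) a[fast]=9=a[slow] dup → fast++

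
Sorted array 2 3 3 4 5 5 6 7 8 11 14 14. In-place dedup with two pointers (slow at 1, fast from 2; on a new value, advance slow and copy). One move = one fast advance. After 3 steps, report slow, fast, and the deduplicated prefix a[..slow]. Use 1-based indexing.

slow=1 fast=2: a[fast]=3≠a[slow]=2 write a[2]=3, slow++,fast++
slow=2 fast=3: a[fast]=3=a[slow] dup, fast++
slow=2 fast=4: a[fast]=4≠a[slow]=3 write a[3]=4, slow++,fast++

slow=3, fast=5, prefix=[2, 3, 4]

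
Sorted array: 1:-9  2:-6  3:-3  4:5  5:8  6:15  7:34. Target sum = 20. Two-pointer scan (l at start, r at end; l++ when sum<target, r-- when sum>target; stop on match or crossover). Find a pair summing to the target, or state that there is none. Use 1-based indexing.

(5, 15)

[1,7] -9+34=25 >20 → r--
[1,6] -9+15=6 <20 → l++
[2,6] -6+15=9 <20 → l++
[3,6] -3+15=12 <20 → l++
[4,6] 5+15=20 → found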